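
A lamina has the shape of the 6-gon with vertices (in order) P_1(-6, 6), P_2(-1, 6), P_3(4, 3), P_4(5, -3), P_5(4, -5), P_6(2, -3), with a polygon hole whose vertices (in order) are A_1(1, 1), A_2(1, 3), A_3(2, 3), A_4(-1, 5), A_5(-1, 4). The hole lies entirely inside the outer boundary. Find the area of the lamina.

Outer boundary:
Apply the shoelace formula: 2A = Σ (x_i·y_{i+1} − x_{i+1}·y_i), indices taken mod 6.
P_1→P_2: (-6)(6) − (-1)(6) = -30
P_2→P_3: (-1)(3) − (4)(6) = -27
P_3→P_4: (4)(-3) − (5)(3) = -27
P_4→P_5: (5)(-5) − (4)(-3) = -13
P_5→P_6: (4)(-3) − (2)(-5) = -2
P_6→P_1: (2)(6) − (-6)(-3) = -6
Σ = -105
Area = |Σ|/2 = 52.5.
Hole:
A_1→A_2: (1)(3) − (1)(1) = 2
A_2→A_3: (1)(3) − (2)(3) = -3
A_3→A_4: (2)(5) − (-1)(3) = 13
A_4→A_5: (-1)(4) − (-1)(5) = 1
A_5→A_1: (-1)(1) − (1)(4) = -5
Σ = 8
Area = |Σ|/2 = 4.
Net area = 52.5 − 4 = 48.5.

48.5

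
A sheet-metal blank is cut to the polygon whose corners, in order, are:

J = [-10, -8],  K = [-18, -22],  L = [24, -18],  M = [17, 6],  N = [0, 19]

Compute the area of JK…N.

Apply the surveyor's formula: 2A = Σ (x_i·y_{i+1} − x_{i+1}·y_i), indices taken mod 5.
Σ = (76) + (852) + (450) + (323) + (190) = 1891
Area = |Σ|/2 = 945.5.

945.5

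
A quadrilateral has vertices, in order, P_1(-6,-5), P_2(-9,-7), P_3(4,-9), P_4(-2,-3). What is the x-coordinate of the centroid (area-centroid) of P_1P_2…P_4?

-124/51

Apply the surveyor's formula. First the cross-terms c_i = x_i·y_{i+1} − x_{i+1}·y_i:
  -3, 109, -30, -8  ⇒  2A = 68, A = 34.
Then Σ (x_i + x_{i+1})·c_i = -496, so x̄ = -496 / (6·34) = -124/51.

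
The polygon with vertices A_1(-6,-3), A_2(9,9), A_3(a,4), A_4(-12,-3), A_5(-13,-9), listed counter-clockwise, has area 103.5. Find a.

-8

Write out the shoelace sum; only the two edges meeting at A_3 involve a:
2·Area = [(9·4 − a·9) + (a·(-3) − (-12)·4)] + 27
       = -12·a + 111 = 207
⇒ a = -8.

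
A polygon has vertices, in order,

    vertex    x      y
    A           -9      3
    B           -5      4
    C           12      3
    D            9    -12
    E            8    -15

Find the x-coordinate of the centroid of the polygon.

Apply Gauss's area formula. First the cross-terms c_i = x_i·y_{i+1} − x_{i+1}·y_i:
  -21, -63, -171, -39, -111  ⇒  2A = -405, A = -202.5.
Then Σ (x_i + x_{i+1})·c_i = -4290, so x̄ = -4290 / (6·(-202.5)) = 286/81.

286/81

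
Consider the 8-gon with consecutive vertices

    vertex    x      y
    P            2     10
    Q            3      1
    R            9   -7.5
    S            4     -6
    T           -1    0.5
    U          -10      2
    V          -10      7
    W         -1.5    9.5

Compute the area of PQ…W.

126.5

Apply Gauss's area formula: 2A = Σ (x_i·y_{i+1} − x_{i+1}·y_i), indices taken mod 8.
Σ = (-28) + (-31.5) + (-24) + (-4) + (3) + (-50) + (-84.5) + (-34) = -253
Area = |Σ|/2 = 126.5.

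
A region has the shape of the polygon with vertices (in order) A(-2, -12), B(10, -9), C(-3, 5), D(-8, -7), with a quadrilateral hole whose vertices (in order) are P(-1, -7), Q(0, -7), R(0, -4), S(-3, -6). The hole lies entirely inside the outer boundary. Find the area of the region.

147

Outer boundary:
Apply the surveyor's formula: 2A = Σ (x_i·y_{i+1} − x_{i+1}·y_i), indices taken mod 4.
Cross-terms: 138, 23, 61, 82  ⇒  Σ = 304
Area = |Σ|/2 = 152.
Hole:
Apply the shoelace (surveyor's) formula: 2A = Σ (x_i·y_{i+1} − x_{i+1}·y_i), indices taken mod 4.
Cross-terms: 7, 0, -12, 15  ⇒  Σ = 10
Area = |Σ|/2 = 5.
Net area = 152 − 5 = 147.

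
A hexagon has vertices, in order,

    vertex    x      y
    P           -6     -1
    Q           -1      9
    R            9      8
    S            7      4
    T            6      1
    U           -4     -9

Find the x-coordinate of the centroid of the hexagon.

156/281

Apply Gauss's area formula. First the cross-terms c_i = x_i·y_{i+1} − x_{i+1}·y_i:
  -55, -89, -20, -17, -50, -50  ⇒  2A = -281, A = -140.5.
Then Σ (x_i + x_{i+1})·c_i = -468, so x̄ = -468 / (6·(-140.5)) = 156/281.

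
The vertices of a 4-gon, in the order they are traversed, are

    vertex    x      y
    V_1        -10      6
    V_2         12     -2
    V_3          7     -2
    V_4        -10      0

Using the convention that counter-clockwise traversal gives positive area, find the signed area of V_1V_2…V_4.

Apply the shoelace (surveyor's) formula: 2A = Σ (x_i·y_{i+1} − x_{i+1}·y_i), indices taken mod 4.
Σ = (-52) + (-10) + (-20) + (-60) = -142
Signed area = Σ/2 = -71 (negative ⇒ clockwise traversal).

-71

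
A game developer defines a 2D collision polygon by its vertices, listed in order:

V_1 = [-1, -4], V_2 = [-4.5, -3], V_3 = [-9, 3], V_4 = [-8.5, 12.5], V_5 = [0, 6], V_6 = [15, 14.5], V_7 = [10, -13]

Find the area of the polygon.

Apply the shoelace (surveyor's) formula: 2A = Σ (x_i·y_{i+1} − x_{i+1}·y_i), indices taken mod 7.
Σ = (-15) + (-40.5) + (-87) + (-51) + (-90) + (-340) + (-53) = -676.5
Area = |Σ|/2 = 338.25.

338.25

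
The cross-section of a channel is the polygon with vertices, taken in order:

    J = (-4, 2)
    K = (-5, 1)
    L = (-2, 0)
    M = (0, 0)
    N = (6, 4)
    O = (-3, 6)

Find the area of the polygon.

37

Σ = (6) + (2) + (0) + (0) + (48) + (18) = 74
Area = |Σ|/2 = 37.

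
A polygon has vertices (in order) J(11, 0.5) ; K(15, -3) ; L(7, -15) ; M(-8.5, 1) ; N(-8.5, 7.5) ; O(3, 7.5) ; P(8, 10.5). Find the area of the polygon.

323.25

Cross-terms: -40.5, -204, -120.5, -55.25, -86.25, -28.5, -111.5  ⇒  Σ = -646.5
Area = |Σ|/2 = 323.25.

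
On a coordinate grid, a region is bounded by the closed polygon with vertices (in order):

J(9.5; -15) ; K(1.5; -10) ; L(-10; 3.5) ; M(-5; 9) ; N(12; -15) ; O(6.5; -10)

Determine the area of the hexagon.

Apply Gauss's area formula: 2A = Σ (x_i·y_{i+1} − x_{i+1}·y_i), indices taken mod 6.
Σ = (-72.5) + (-94.75) + (-72.5) + (-33) + (-22.5) + (-2.5) = -297.75
Area = |Σ|/2 = 148.875.

148.875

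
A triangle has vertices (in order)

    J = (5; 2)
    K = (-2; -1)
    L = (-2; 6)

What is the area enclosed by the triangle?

Σ = (-1) + (-14) + (-34) = -49
Area = |Σ|/2 = 24.5.

24.5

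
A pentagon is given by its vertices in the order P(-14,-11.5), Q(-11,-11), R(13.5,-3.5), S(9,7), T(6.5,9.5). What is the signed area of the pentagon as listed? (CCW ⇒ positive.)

Apply the surveyor's formula: 2A = Σ (x_i·y_{i+1} − x_{i+1}·y_i), indices taken mod 5.
Cross-terms: 27.5, 187, 126, 40, 58.25  ⇒  Σ = 438.75
Signed area = Σ/2 = 219.375 (positive ⇒ counter-clockwise traversal).

219.375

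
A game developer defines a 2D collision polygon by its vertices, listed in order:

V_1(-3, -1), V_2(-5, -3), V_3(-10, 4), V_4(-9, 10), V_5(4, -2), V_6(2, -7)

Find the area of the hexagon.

Apply the surveyor's formula: 2A = Σ (x_i·y_{i+1} − x_{i+1}·y_i), indices taken mod 6.
Σ = (4) + (-50) + (-64) + (-22) + (-24) + (-23) = -179
Area = |Σ|/2 = 89.5.

89.5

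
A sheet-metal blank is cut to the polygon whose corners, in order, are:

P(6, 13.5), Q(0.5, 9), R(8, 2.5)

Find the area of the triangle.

P→Q: (6)(9) − (0.5)(13.5) = 47.25
Q→R: (0.5)(2.5) − (8)(9) = -70.75
R→P: (8)(13.5) − (6)(2.5) = 93
Σ = 69.5
Area = |Σ|/2 = 34.75.

34.75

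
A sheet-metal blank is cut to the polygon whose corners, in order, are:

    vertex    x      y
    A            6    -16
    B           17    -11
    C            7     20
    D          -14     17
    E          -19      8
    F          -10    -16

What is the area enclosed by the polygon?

Apply the shoelace (surveyor's) formula: 2A = Σ (x_i·y_{i+1} − x_{i+1}·y_i), indices taken mod 6.
A→B: (6)(-11) − (17)(-16) = 206
B→C: (17)(20) − (7)(-11) = 417
C→D: (7)(17) − (-14)(20) = 399
D→E: (-14)(8) − (-19)(17) = 211
E→F: (-19)(-16) − (-10)(8) = 384
F→A: (-10)(-16) − (6)(-16) = 256
Σ = 1873
Area = |Σ|/2 = 936.5.

936.5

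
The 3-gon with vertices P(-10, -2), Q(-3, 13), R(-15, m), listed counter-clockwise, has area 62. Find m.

5

The doubled signed area Σ (x_i y_{i+1} − x_{i+1} y_i) is linear in m.
With m=0 it equals 89; the coefficient of m is 7 (from the two edges through R).
So 7·m + 89 = 2·62 = 124 ⇒ m = 5.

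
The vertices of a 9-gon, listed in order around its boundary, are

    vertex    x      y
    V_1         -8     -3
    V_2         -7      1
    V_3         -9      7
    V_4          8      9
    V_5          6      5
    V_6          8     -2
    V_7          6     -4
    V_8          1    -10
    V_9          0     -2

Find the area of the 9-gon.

Apply the shoelace formula: 2A = Σ (x_i·y_{i+1} − x_{i+1}·y_i), indices taken mod 9.
Σ = (-29) + (-40) + (-137) + (-14) + (-52) + (-20) + (-56) + (-2) + (-16) = -366
Area = |Σ|/2 = 183.

183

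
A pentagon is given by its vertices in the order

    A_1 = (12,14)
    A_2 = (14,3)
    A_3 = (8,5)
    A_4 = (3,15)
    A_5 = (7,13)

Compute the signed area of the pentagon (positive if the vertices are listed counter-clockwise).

Apply the shoelace (surveyor's) formula: 2A = Σ (x_i·y_{i+1} − x_{i+1}·y_i), indices taken mod 5.
Cross-terms: -160, 46, 105, -66, -58  ⇒  Σ = -133
Signed area = Σ/2 = -66.5 (negative ⇒ clockwise traversal).

-66.5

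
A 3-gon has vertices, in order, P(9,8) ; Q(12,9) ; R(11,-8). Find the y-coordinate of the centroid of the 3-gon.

3

Apply the surveyor's formula. First the cross-terms c_i = x_i·y_{i+1} − x_{i+1}·y_i:
  -15, -195, 160  ⇒  2A = -50, A = -25.
Then Σ (y_i + y_{i+1})·c_i = -450, so ȳ = -450 / (6·(-25)) = 3.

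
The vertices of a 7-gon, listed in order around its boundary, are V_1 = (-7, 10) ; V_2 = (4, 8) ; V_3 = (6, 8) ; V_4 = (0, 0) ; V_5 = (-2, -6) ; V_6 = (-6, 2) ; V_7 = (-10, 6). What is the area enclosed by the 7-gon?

113

Apply the shoelace formula: 2A = Σ (x_i·y_{i+1} − x_{i+1}·y_i), indices taken mod 7.
Σ = (-96) + (-16) + (0) + (0) + (-40) + (-16) + (-58) = -226
Area = |Σ|/2 = 113.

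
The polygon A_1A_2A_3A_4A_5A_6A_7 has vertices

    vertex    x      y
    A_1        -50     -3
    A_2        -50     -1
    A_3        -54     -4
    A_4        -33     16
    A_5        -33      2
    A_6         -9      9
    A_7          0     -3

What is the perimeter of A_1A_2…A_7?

140

|A_1A_2| = √((0)² + (2)²) = √4 = 2
|A_2A_3| = √((-4)² + (-3)²) = √25 = 5
|A_3A_4| = √((21)² + (20)²) = √841 = 29
|A_4A_5| = √((0)² + (-14)²) = √196 = 14
|A_5A_6| = √((24)² + (7)²) = √625 = 25
|A_6A_7| = √((9)² + (-12)²) = √225 = 15
|A_7A_1| = √((-50)² + (0)²) = √2500 = 50
Perimeter = 2 + 5 + 29 + 14 + 25 + 15 + 50 = 140.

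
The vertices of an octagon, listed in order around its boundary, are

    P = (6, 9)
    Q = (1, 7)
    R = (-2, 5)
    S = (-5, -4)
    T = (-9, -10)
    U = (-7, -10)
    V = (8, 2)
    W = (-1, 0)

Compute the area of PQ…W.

Apply the surveyor's formula: 2A = Σ (x_i·y_{i+1} − x_{i+1}·y_i), indices taken mod 8.
P→Q: (6)(7) − (1)(9) = 33
Q→R: (1)(5) − (-2)(7) = 19
R→S: (-2)(-4) − (-5)(5) = 33
S→T: (-5)(-10) − (-9)(-4) = 14
T→U: (-9)(-10) − (-7)(-10) = 20
U→V: (-7)(2) − (8)(-10) = 66
V→W: (8)(0) − (-1)(2) = 2
W→P: (-1)(9) − (6)(0) = -9
Σ = 178
Area = |Σ|/2 = 89.

89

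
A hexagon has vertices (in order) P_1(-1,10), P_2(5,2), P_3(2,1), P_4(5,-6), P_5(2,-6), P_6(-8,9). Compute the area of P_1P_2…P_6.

93.5

Apply the shoelace formula: 2A = Σ (x_i·y_{i+1} − x_{i+1}·y_i), indices taken mod 6.
Σ = (-52) + (1) + (-17) + (-18) + (-30) + (-71) = -187
Area = |Σ|/2 = 93.5.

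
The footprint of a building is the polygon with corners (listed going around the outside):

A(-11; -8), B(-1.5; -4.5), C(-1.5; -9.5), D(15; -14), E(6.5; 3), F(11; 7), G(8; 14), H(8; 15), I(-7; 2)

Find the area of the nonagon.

331

Apply Gauss's area formula: 2A = Σ (x_i·y_{i+1} − x_{i+1}·y_i), indices taken mod 9.
Σ = (37.5) + (7.5) + (163.5) + (136) + (12.5) + (98) + (8) + (121) + (78) = 662
Area = |Σ|/2 = 331.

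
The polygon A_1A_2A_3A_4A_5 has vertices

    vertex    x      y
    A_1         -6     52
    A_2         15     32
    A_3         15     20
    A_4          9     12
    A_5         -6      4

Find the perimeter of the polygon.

116

|A_1A_2| = √((21)² + (-20)²) = √841 = 29
|A_2A_3| = √((0)² + (-12)²) = √144 = 12
|A_3A_4| = √((-6)² + (-8)²) = √100 = 10
|A_4A_5| = √((-15)² + (-8)²) = √289 = 17
|A_5A_1| = √((0)² + (48)²) = √2304 = 48
Perimeter = 29 + 12 + 10 + 17 + 48 = 116.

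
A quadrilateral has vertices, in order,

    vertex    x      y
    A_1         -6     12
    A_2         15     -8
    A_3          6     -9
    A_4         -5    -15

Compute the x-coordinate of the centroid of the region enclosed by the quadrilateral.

125/126

Apply the surveyor's formula. First the cross-terms c_i = x_i·y_{i+1} − x_{i+1}·y_i:
  -132, -87, -135, -150  ⇒  2A = -504, A = -252.
Then Σ (x_i + x_{i+1})·c_i = -1500, so x̄ = -1500 / (6·(-252)) = 125/126.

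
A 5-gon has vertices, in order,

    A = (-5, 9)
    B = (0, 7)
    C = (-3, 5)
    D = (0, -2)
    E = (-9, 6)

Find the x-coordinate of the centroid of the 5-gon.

Apply Gauss's area formula. First the cross-terms c_i = x_i·y_{i+1} − x_{i+1}·y_i:
  -35, 21, 6, -18, -51  ⇒  2A = -77, A = -38.5.
Then Σ (x_i + x_{i+1})·c_i = 970, so x̄ = 970 / (6·(-38.5)) = -970/231.

-970/231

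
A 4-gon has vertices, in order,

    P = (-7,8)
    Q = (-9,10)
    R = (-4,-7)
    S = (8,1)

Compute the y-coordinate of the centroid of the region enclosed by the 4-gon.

Apply the shoelace formula. First the cross-terms c_i = x_i·y_{i+1} − x_{i+1}·y_i:
  2, 103, 52, 71  ⇒  2A = 228, A = 114.
Then Σ (y_i + y_{i+1})·c_i = 672, so ȳ = 672 / (6·114) = 56/57.

56/57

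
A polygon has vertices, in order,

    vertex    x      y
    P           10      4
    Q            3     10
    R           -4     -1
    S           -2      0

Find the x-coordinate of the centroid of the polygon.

Apply the surveyor's formula. First the cross-terms c_i = x_i·y_{i+1} − x_{i+1}·y_i:
  88, 37, -2, -8  ⇒  2A = 115, A = 57.5.
Then Σ (x_i + x_{i+1})·c_i = 1055, so x̄ = 1055 / (6·57.5) = 211/69.

211/69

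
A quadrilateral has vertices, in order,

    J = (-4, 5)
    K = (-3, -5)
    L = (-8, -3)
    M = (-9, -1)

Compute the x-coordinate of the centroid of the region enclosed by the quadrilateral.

-5.5

Apply the surveyor's formula. First the cross-terms c_i = x_i·y_{i+1} − x_{i+1}·y_i:
  35, -31, -19, -49  ⇒  2A = -64, A = -32.
Then Σ (x_i + x_{i+1})·c_i = 1056, so x̄ = 1056 / (6·(-32)) = -5.5.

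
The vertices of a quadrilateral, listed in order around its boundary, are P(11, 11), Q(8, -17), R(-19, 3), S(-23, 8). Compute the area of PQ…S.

Σ = (-275) + (-299) + (-83) + (-341) = -998
Area = |Σ|/2 = 499.

499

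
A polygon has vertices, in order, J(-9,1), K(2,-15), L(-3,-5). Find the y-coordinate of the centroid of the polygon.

Apply the surveyor's formula. First the cross-terms c_i = x_i·y_{i+1} − x_{i+1}·y_i:
  133, -55, -48  ⇒  2A = 30, A = 15.
Then Σ (y_i + y_{i+1})·c_i = -570, so ȳ = -570 / (6·15) = -19/3.

-19/3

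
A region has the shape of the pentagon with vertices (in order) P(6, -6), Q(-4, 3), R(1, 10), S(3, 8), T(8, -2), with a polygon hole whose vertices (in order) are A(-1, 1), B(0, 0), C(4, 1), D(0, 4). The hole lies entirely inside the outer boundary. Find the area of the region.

Outer boundary:
Apply the surveyor's formula: 2A = Σ (x_i·y_{i+1} − x_{i+1}·y_i), indices taken mod 5.
Cross-terms: -6, -43, -22, -70, -36  ⇒  Σ = -177
Area = |Σ|/2 = 88.5.
Hole:
Cross-terms: 0, 0, 16, 4  ⇒  Σ = 20
Area = |Σ|/2 = 10.
Net area = 88.5 − 10 = 78.5.

78.5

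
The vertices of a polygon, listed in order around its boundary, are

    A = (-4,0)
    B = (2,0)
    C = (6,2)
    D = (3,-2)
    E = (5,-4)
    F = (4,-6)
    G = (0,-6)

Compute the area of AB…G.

Apply the shoelace formula: 2A = Σ (x_i·y_{i+1} − x_{i+1}·y_i), indices taken mod 7.
Cross-terms: 0, 4, -18, -2, -14, -24, -24  ⇒  Σ = -78
Area = |Σ|/2 = 39.

39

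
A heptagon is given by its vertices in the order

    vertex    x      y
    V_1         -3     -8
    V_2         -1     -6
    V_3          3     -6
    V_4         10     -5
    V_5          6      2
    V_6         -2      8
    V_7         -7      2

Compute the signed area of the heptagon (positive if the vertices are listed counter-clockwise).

147.5

Apply the surveyor's formula: 2A = Σ (x_i·y_{i+1} − x_{i+1}·y_i), indices taken mod 7.
Σ = (10) + (24) + (45) + (50) + (52) + (52) + (62) = 295
Signed area = Σ/2 = 147.5 (positive ⇒ counter-clockwise traversal).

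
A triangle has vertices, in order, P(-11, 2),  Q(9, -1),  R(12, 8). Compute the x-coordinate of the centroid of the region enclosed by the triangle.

Apply Gauss's area formula. First the cross-terms c_i = x_i·y_{i+1} − x_{i+1}·y_i:
  -7, 84, 112  ⇒  2A = 189, A = 94.5.
Then Σ (x_i + x_{i+1})·c_i = 1890, so x̄ = 1890 / (6·94.5) = 10/3.

10/3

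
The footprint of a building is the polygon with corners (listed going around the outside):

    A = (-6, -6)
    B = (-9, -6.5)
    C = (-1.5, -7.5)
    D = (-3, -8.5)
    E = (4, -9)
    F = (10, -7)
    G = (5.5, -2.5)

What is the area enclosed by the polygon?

Σ = (-15) + (57.75) + (-9.75) + (61) + (62) + (13.5) + (-48) = 121.5
Area = |Σ|/2 = 60.75.

60.75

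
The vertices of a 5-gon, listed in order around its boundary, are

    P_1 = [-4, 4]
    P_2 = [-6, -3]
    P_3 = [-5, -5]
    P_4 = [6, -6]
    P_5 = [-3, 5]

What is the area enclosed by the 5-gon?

Cross-terms: 36, 15, 60, 12, 8  ⇒  Σ = 131
Area = |Σ|/2 = 65.5.

65.5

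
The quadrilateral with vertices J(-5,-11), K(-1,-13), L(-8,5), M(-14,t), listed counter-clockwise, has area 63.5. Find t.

14

Write out the shoelace sum; only the two edges meeting at M involve t:
2·Area = [((-8)·t − (-14)·5) + ((-14)·(-11) − (-5)·t)] + -55
       = -3·t + 169 = 127
⇒ t = 14.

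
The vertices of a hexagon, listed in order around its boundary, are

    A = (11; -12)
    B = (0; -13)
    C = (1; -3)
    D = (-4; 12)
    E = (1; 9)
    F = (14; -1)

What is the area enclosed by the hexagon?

Apply the shoelace formula: 2A = Σ (x_i·y_{i+1} − x_{i+1}·y_i), indices taken mod 6.
Cross-terms: -143, 13, 0, -48, -127, -157  ⇒  Σ = -462
Area = |Σ|/2 = 231.

231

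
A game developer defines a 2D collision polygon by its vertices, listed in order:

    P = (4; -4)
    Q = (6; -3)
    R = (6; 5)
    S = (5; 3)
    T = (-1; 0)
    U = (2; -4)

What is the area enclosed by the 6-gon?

34

Apply the surveyor's formula: 2A = Σ (x_i·y_{i+1} − x_{i+1}·y_i), indices taken mod 6.
Σ = (12) + (48) + (-7) + (3) + (4) + (8) = 68
Area = |Σ|/2 = 34.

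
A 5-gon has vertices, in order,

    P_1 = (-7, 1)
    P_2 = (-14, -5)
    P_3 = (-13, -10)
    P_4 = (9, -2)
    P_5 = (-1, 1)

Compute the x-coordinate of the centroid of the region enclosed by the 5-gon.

Apply the shoelace formula. First the cross-terms c_i = x_i·y_{i+1} − x_{i+1}·y_i:
  49, 75, 116, 7, 6  ⇒  2A = 253, A = 126.5.
Then Σ (x_i + x_{i+1})·c_i = -3510, so x̄ = -3510 / (6·126.5) = -1170/253.

-1170/253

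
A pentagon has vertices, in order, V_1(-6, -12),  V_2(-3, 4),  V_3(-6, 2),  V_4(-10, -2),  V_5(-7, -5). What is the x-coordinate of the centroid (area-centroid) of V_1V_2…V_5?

Apply Gauss's area formula. First the cross-terms c_i = x_i·y_{i+1} − x_{i+1}·y_i:
  -60, 18, 32, 36, 54  ⇒  2A = 80, A = 40.
Then Σ (x_i + x_{i+1})·c_i = -1448, so x̄ = -1448 / (6·40) = -181/30.

-181/30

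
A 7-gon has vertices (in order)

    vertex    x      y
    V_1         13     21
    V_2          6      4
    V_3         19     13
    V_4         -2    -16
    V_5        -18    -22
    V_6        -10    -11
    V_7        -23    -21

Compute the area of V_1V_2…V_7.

434.5

Apply Gauss's area formula: 2A = Σ (x_i·y_{i+1} − x_{i+1}·y_i), indices taken mod 7.
Cross-terms: -74, 2, -278, -244, -22, -43, -210  ⇒  Σ = -869
Area = |Σ|/2 = 434.5.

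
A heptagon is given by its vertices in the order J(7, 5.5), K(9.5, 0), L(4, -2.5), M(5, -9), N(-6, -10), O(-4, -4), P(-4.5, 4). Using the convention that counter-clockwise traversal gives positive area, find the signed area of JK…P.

Σ = (-52.25) + (-23.75) + (-23.5) + (-104) + (-16) + (-34) + (-52.75) = -306.25
Signed area = Σ/2 = -153.125 (negative ⇒ clockwise traversal).

-153.125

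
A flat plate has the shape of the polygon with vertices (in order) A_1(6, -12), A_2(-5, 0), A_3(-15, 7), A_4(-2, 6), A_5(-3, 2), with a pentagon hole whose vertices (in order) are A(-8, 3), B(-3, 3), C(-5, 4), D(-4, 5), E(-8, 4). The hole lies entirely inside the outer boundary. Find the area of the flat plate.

61

Outer boundary:
A_1→A_2: (6)(0) − (-5)(-12) = -60
A_2→A_3: (-5)(7) − (-15)(0) = -35
A_3→A_4: (-15)(6) − (-2)(7) = -76
A_4→A_5: (-2)(2) − (-3)(6) = 14
A_5→A_1: (-3)(-12) − (6)(2) = 24
Σ = -133
Area = |Σ|/2 = 66.5.
Hole:
Apply the shoelace formula: 2A = Σ (x_i·y_{i+1} − x_{i+1}·y_i), indices taken mod 5.
Σ = (-15) + (3) + (-9) + (24) + (8) = 11
Area = |Σ|/2 = 5.5.
Net area = 66.5 − 5.5 = 61.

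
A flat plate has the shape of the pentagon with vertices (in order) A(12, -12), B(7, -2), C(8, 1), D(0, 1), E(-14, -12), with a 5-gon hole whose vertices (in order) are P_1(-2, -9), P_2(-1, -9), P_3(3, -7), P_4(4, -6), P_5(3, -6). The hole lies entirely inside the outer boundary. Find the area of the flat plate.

Outer boundary:
Apply the shoelace formula: 2A = Σ (x_i·y_{i+1} − x_{i+1}·y_i), indices taken mod 5.
Cross-terms: 60, 23, 8, 14, 312  ⇒  Σ = 417
Area = |Σ|/2 = 208.5.
Hole:
Apply the surveyor's formula: 2A = Σ (x_i·y_{i+1} − x_{i+1}·y_i), indices taken mod 5.
Σ = (9) + (34) + (10) + (-6) + (-39) = 8
Area = |Σ|/2 = 4.
Net area = 208.5 − 4 = 204.5.

204.5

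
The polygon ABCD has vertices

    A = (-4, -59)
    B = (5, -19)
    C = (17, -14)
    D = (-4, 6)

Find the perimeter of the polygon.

148

|AB| = √((9)² + (40)²) = √1681 = 41
|BC| = √((12)² + (5)²) = √169 = 13
|CD| = √((-21)² + (20)²) = √841 = 29
|DA| = √((0)² + (-65)²) = √4225 = 65
Perimeter = 41 + 13 + 29 + 65 = 148.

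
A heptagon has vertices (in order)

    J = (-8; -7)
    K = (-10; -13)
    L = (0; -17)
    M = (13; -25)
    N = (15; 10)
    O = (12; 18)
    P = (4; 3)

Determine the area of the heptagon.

520

Apply the shoelace (surveyor's) formula: 2A = Σ (x_i·y_{i+1} − x_{i+1}·y_i), indices taken mod 7.
Σ = (34) + (170) + (221) + (505) + (150) + (-36) + (-4) = 1040
Area = |Σ|/2 = 520.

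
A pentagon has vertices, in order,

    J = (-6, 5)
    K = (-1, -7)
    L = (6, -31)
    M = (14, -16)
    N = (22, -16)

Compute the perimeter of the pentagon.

|JK| = √((5)² + (-12)²) = √169 = 13
|KL| = √((7)² + (-24)²) = √625 = 25
|LM| = √((8)² + (15)²) = √289 = 17
|MN| = √((8)² + (0)²) = √64 = 8
|NJ| = √((-28)² + (21)²) = √1225 = 35
Perimeter = 13 + 25 + 17 + 8 + 35 = 98.

98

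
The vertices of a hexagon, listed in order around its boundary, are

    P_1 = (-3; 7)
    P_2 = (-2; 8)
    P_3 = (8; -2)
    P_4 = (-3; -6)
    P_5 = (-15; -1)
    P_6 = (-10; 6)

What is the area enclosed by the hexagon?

Apply the shoelace (surveyor's) formula: 2A = Σ (x_i·y_{i+1} − x_{i+1}·y_i), indices taken mod 6.
Σ = (-10) + (-60) + (-54) + (-87) + (-100) + (-52) = -363
Area = |Σ|/2 = 181.5.

181.5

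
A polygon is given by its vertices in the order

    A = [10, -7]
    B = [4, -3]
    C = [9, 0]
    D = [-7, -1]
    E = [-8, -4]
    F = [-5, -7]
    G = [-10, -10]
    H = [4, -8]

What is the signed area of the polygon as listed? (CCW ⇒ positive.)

Apply the surveyor's formula: 2A = Σ (x_i·y_{i+1} − x_{i+1}·y_i), indices taken mod 8.
Σ = (-2) + (27) + (-9) + (20) + (36) + (-20) + (120) + (52) = 224
Signed area = Σ/2 = 112 (positive ⇒ counter-clockwise traversal).

112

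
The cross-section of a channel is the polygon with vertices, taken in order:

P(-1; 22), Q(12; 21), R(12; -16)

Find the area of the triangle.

P→Q: (-1)(21) − (12)(22) = -285
Q→R: (12)(-16) − (12)(21) = -444
R→P: (12)(22) − (-1)(-16) = 248
Σ = -481
Area = |Σ|/2 = 240.5.

240.5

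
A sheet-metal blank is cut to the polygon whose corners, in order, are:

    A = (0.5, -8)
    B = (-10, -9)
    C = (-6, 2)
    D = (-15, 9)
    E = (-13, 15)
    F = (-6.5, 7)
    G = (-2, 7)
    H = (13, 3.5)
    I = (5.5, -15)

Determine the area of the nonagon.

332.125

Apply the surveyor's formula: 2A = Σ (x_i·y_{i+1} − x_{i+1}·y_i), indices taken mod 9.
Σ = (-84.5) + (-74) + (-24) + (-108) + (6.5) + (-31.5) + (-98) + (-214.25) + (-36.5) = -664.25
Area = |Σ|/2 = 332.125.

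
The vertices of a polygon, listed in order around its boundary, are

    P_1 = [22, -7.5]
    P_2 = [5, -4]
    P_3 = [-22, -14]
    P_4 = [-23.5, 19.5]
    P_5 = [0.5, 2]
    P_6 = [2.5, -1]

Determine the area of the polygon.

512.75

Σ = (-50.5) + (-158) + (-758) + (-56.75) + (-5.5) + (3.25) = -1025.5
Area = |Σ|/2 = 512.75.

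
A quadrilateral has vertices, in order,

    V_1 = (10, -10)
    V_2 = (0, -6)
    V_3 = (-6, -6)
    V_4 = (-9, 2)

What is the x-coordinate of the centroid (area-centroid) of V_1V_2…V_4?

Apply the shoelace (surveyor's) formula. First the cross-terms c_i = x_i·y_{i+1} − x_{i+1}·y_i:
  -60, -36, -66, 70  ⇒  2A = -92, A = -46.
Then Σ (x_i + x_{i+1})·c_i = 676, so x̄ = 676 / (6·(-46)) = -169/69.

-169/69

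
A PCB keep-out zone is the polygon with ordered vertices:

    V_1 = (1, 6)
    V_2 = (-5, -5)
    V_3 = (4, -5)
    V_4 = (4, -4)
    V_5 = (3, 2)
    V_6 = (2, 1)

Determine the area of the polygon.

52

Apply the shoelace (surveyor's) formula: 2A = Σ (x_i·y_{i+1} − x_{i+1}·y_i), indices taken mod 6.
V_1→V_2: (1)(-5) − (-5)(6) = 25
V_2→V_3: (-5)(-5) − (4)(-5) = 45
V_3→V_4: (4)(-4) − (4)(-5) = 4
V_4→V_5: (4)(2) − (3)(-4) = 20
V_5→V_6: (3)(1) − (2)(2) = -1
V_6→V_1: (2)(6) − (1)(1) = 11
Σ = 104
Area = |Σ|/2 = 52.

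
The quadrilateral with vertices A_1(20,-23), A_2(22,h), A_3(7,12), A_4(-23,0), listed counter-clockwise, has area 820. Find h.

The doubled signed area Σ (x_i y_{i+1} − x_{i+1} y_i) is linear in h.
With h=0 it equals 1575; the coefficient of h is 13 (from the two edges through A_2).
So 13·h + 1575 = 2·820 = 1640 ⇒ h = 5.

5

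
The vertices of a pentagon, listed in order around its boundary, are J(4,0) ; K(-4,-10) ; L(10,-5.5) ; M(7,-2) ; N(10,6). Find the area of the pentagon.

Σ = (-40) + (122) + (18.5) + (62) + (-24) = 138.5
Area = |Σ|/2 = 69.25.

69.25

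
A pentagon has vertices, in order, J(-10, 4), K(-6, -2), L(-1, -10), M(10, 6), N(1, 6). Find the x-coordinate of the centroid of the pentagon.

-41/157

Apply the shoelace formula. First the cross-terms c_i = x_i·y_{i+1} − x_{i+1}·y_i:
  44, 58, 94, 54, 64  ⇒  2A = 314, A = 157.
Then Σ (x_i + x_{i+1})·c_i = -246, so x̄ = -246 / (6·157) = -41/157.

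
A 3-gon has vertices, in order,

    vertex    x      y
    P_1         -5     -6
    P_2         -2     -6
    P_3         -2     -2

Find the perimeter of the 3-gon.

|P_1P_2| = √((3)² + (0)²) = √9 = 3
|P_2P_3| = √((0)² + (4)²) = √16 = 4
|P_3P_1| = √((-3)² + (-4)²) = √25 = 5
Perimeter = 3 + 4 + 5 = 12.

12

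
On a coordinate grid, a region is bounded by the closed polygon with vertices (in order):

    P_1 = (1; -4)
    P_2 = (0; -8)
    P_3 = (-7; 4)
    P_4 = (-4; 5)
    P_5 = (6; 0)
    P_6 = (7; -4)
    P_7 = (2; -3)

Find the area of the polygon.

77.5

Σ = (-8) + (-56) + (-19) + (-30) + (-24) + (-13) + (-5) = -155
Area = |Σ|/2 = 77.5.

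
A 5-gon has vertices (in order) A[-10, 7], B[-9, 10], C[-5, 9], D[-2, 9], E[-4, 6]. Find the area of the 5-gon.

19.5

Apply the shoelace (surveyor's) formula: 2A = Σ (x_i·y_{i+1} − x_{i+1}·y_i), indices taken mod 5.
Σ = (-37) + (-31) + (-27) + (24) + (32) = -39
Area = |Σ|/2 = 19.5.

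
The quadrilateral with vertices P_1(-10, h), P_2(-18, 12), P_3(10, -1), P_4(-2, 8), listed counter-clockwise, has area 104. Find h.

The doubled signed area Σ (x_i y_{i+1} − x_{i+1} y_i) is linear in h.
With h=0 it equals -64; the coefficient of h is 16 (from the two edges through P_1).
So 16·h + -64 = 2·104 = 208 ⇒ h = 17.

17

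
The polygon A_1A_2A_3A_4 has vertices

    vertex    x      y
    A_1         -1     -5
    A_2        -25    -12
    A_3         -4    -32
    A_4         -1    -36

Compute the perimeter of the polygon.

90

|A_1A_2| = √((-24)² + (-7)²) = √625 = 25
|A_2A_3| = √((21)² + (-20)²) = √841 = 29
|A_3A_4| = √((3)² + (-4)²) = √25 = 5
|A_4A_1| = √((0)² + (31)²) = √961 = 31
Perimeter = 25 + 29 + 5 + 31 = 90.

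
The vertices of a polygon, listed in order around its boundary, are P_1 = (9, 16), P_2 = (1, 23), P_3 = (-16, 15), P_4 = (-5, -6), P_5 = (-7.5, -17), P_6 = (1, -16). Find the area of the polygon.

541

Cross-terms: 191, 383, 171, 40, 137, 160  ⇒  Σ = 1082
Area = |Σ|/2 = 541.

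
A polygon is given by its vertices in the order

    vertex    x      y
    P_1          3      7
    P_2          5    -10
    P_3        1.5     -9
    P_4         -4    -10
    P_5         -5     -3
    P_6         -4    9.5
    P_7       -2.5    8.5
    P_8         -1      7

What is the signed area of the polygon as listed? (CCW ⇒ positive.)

-145.375

Σ = (-65) + (-30) + (-51) + (-38) + (-59.5) + (-10.25) + (-9) + (-28) = -290.75
Signed area = Σ/2 = -145.375 (negative ⇒ clockwise traversal).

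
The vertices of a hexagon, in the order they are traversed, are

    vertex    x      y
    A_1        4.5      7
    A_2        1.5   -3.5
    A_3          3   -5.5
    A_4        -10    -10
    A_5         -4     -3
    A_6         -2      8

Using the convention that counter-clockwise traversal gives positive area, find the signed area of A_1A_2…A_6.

Apply the surveyor's formula: 2A = Σ (x_i·y_{i+1} − x_{i+1}·y_i), indices taken mod 6.
A_1→A_2: (4.5)(-3.5) − (1.5)(7) = -26.25
A_2→A_3: (1.5)(-5.5) − (3)(-3.5) = 2.25
A_3→A_4: (3)(-10) − (-10)(-5.5) = -85
A_4→A_5: (-10)(-3) − (-4)(-10) = -10
A_5→A_6: (-4)(8) − (-2)(-3) = -38
A_6→A_1: (-2)(7) − (4.5)(8) = -50
Σ = -207
Signed area = Σ/2 = -103.5 (negative ⇒ clockwise traversal).

-103.5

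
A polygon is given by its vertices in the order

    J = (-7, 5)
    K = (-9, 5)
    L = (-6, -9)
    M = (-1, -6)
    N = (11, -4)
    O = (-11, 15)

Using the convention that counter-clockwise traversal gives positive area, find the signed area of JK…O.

194.5

Apply the surveyor's formula: 2A = Σ (x_i·y_{i+1} − x_{i+1}·y_i), indices taken mod 6.
Σ = (10) + (111) + (27) + (70) + (121) + (50) = 389
Signed area = Σ/2 = 194.5 (positive ⇒ counter-clockwise traversal).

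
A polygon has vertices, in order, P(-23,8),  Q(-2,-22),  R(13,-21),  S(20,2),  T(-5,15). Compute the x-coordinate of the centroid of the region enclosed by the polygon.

Apply the shoelace formula. First the cross-terms c_i = x_i·y_{i+1} − x_{i+1}·y_i:
  522, 328, 446, 310, 305  ⇒  2A = 1911, A = 955.5.
Then Σ (x_i + x_{i+1})·c_i = 1386, so x̄ = 1386 / (6·955.5) = 22/91.

22/91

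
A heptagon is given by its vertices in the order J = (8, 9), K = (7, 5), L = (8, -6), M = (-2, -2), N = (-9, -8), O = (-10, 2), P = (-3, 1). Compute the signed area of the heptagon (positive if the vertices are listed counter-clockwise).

Cross-terms: -23, -82, -28, -2, -98, -4, -35  ⇒  Σ = -272
Signed area = Σ/2 = -136 (negative ⇒ clockwise traversal).

-136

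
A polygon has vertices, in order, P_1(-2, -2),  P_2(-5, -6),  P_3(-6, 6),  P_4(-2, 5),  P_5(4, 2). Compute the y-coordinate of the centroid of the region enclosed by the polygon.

Apply the surveyor's formula. First the cross-terms c_i = x_i·y_{i+1} − x_{i+1}·y_i:
  2, -66, -18, -24, -4  ⇒  2A = -110, A = -55.
Then Σ (y_i + y_{i+1})·c_i = -382, so ȳ = -382 / (6·(-55)) = 191/165.

191/165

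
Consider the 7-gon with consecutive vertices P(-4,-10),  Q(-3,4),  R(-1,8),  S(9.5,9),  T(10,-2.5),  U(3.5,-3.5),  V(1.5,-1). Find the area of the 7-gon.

Apply the surveyor's formula: 2A = Σ (x_i·y_{i+1} − x_{i+1}·y_i), indices taken mod 7.
P→Q: (-4)(4) − (-3)(-10) = -46
Q→R: (-3)(8) − (-1)(4) = -20
R→S: (-1)(9) − (9.5)(8) = -85
S→T: (9.5)(-2.5) − (10)(9) = -113.75
T→U: (10)(-3.5) − (3.5)(-2.5) = -26.25
U→V: (3.5)(-1) − (1.5)(-3.5) = 1.75
V→P: (1.5)(-10) − (-4)(-1) = -19
Σ = -308.25
Area = |Σ|/2 = 154.125.

154.125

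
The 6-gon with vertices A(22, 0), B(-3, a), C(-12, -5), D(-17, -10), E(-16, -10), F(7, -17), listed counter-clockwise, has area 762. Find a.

22

The doubled signed area Σ (x_i y_{i+1} − x_{i+1} y_i) is linear in a.
With a=0 it equals 776; the coefficient of a is 34 (from the two edges through B).
So 34·a + 776 = 2·762 = 1524 ⇒ a = 22.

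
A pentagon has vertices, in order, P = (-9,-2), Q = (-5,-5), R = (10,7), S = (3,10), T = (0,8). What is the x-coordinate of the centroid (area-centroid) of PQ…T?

Apply the shoelace (surveyor's) formula. First the cross-terms c_i = x_i·y_{i+1} − x_{i+1}·y_i:
  35, 15, 79, 24, 72  ⇒  2A = 225, A = 112.5.
Then Σ (x_i + x_{i+1})·c_i = 36, so x̄ = 36 / (6·112.5) = 4/75.

4/75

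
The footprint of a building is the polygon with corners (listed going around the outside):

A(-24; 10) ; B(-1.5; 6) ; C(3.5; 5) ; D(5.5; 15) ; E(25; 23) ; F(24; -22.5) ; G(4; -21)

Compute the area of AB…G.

1186.75

Apply the shoelace (surveyor's) formula: 2A = Σ (x_i·y_{i+1} − x_{i+1}·y_i), indices taken mod 7.
Cross-terms: -129, -28.5, 25, -248.5, -1114.5, -414, -464  ⇒  Σ = -2373.5
Area = |Σ|/2 = 1186.75.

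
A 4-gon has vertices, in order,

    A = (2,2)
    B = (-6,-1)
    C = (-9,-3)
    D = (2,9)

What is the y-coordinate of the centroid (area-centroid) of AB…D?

Apply the shoelace formula. First the cross-terms c_i = x_i·y_{i+1} − x_{i+1}·y_i:
  10, 9, -75, -14  ⇒  2A = -70, A = -35.
Then Σ (y_i + y_{i+1})·c_i = -630, so ȳ = -630 / (6·(-35)) = 3.

3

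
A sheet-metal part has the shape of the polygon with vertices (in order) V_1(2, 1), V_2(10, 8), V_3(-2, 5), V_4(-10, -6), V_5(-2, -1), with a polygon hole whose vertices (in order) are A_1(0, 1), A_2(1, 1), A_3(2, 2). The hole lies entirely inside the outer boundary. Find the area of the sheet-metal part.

Outer boundary:
Apply the shoelace formula: 2A = Σ (x_i·y_{i+1} − x_{i+1}·y_i), indices taken mod 5.
Σ = (6) + (66) + (62) + (-2) + (0) = 132
Area = |Σ|/2 = 66.
Hole:
Apply the shoelace (surveyor's) formula: 2A = Σ (x_i·y_{i+1} − x_{i+1}·y_i), indices taken mod 3.
Cross-terms: -1, 0, 2  ⇒  Σ = 1
Area = |Σ|/2 = 0.5.
Net area = 66 − 0.5 = 65.5.

65.5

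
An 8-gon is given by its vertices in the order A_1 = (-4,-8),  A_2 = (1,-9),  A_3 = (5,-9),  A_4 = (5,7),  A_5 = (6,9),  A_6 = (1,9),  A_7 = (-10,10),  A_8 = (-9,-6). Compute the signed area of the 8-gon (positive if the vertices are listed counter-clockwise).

253

Apply the shoelace formula: 2A = Σ (x_i·y_{i+1} − x_{i+1}·y_i), indices taken mod 8.
Σ = (44) + (36) + (80) + (3) + (45) + (100) + (150) + (48) = 506
Signed area = Σ/2 = 253 (positive ⇒ counter-clockwise traversal).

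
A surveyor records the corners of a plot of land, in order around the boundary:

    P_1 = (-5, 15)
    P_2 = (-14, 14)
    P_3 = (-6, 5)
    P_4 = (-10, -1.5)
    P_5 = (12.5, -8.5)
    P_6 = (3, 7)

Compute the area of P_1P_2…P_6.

254.875

P_1→P_2: (-5)(14) − (-14)(15) = 140
P_2→P_3: (-14)(5) − (-6)(14) = 14
P_3→P_4: (-6)(-1.5) − (-10)(5) = 59
P_4→P_5: (-10)(-8.5) − (12.5)(-1.5) = 103.75
P_5→P_6: (12.5)(7) − (3)(-8.5) = 113
P_6→P_1: (3)(15) − (-5)(7) = 80
Σ = 509.75
Area = |Σ|/2 = 254.875.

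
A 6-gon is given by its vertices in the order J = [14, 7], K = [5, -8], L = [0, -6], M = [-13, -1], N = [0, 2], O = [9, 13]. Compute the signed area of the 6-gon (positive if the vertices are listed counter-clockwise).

Cross-terms: -147, -30, -78, -26, -18, -119  ⇒  Σ = -418
Signed area = Σ/2 = -209 (negative ⇒ clockwise traversal).

-209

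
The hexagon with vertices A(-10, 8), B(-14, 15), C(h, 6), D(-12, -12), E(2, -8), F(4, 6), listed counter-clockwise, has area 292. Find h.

Write out the shoelace sum; only the two edges meeting at C involve h:
2·Area = [((-14)·6 − h·15) + (h·(-12) − (-12)·6)] + 218
       = -27·h + 206 = 584
⇒ h = -14.

-14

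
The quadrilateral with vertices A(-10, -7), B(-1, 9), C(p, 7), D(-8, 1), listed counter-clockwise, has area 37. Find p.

Write out the shoelace sum; only the two edges meeting at C involve p:
2·Area = [((-1)·7 − p·9) + (p·1 − (-8)·7)] + -31
       = -8·p + 18 = 74
⇒ p = -7.

-7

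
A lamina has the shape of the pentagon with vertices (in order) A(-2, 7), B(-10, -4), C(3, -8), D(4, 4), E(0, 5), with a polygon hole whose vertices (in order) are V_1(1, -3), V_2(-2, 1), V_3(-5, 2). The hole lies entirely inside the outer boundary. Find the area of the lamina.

117.5

Outer boundary:
Σ = (78) + (92) + (44) + (20) + (10) = 244
Area = |Σ|/2 = 122.
Hole:
V_1→V_2: (1)(1) − (-2)(-3) = -5
V_2→V_3: (-2)(2) − (-5)(1) = 1
V_3→V_1: (-5)(-3) − (1)(2) = 13
Σ = 9
Area = |Σ|/2 = 4.5.
Net area = 122 − 4.5 = 117.5.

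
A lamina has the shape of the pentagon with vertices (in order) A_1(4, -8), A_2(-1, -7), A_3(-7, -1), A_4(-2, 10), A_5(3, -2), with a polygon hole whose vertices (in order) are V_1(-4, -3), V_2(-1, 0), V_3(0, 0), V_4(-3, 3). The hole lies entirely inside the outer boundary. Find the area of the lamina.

Outer boundary:
A_1→A_2: (4)(-7) − (-1)(-8) = -36
A_2→A_3: (-1)(-1) − (-7)(-7) = -48
A_3→A_4: (-7)(10) − (-2)(-1) = -72
A_4→A_5: (-2)(-2) − (3)(10) = -26
A_5→A_1: (3)(-8) − (4)(-2) = -16
Σ = -198
Area = |Σ|/2 = 99.
Hole:
V_1→V_2: (-4)(0) − (-1)(-3) = -3
V_2→V_3: (-1)(0) − (0)(0) = 0
V_3→V_4: (0)(3) − (-3)(0) = 0
V_4→V_1: (-3)(-3) − (-4)(3) = 21
Σ = 18
Area = |Σ|/2 = 9.
Net area = 99 − 9 = 90.

90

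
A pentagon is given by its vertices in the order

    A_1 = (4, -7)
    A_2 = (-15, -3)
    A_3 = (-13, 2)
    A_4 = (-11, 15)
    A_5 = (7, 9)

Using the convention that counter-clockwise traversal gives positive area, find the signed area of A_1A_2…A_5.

-324

Apply the surveyor's formula: 2A = Σ (x_i·y_{i+1} − x_{i+1}·y_i), indices taken mod 5.
Σ = (-117) + (-69) + (-173) + (-204) + (-85) = -648
Signed area = Σ/2 = -324 (negative ⇒ clockwise traversal).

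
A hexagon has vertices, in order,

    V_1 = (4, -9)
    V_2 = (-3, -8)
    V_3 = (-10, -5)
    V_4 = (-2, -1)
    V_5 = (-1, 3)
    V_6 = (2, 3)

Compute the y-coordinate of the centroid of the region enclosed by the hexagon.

-196/51

Apply the shoelace (surveyor's) formula. First the cross-terms c_i = x_i·y_{i+1} − x_{i+1}·y_i:
  -59, -65, 0, -7, -9, -30  ⇒  2A = -170, A = -85.
Then Σ (y_i + y_{i+1})·c_i = 1960, so ȳ = 1960 / (6·(-85)) = -196/51.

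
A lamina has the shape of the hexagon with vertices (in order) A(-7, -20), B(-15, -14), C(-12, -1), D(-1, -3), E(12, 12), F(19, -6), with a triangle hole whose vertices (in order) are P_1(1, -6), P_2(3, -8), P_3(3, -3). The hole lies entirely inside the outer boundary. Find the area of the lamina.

Outer boundary:
Apply the shoelace (surveyor's) formula: 2A = Σ (x_i·y_{i+1} − x_{i+1}·y_i), indices taken mod 6.
Σ = (-202) + (-153) + (35) + (24) + (-300) + (-422) = -1018
Area = |Σ|/2 = 509.
Hole:
Apply the shoelace (surveyor's) formula: 2A = Σ (x_i·y_{i+1} − x_{i+1}·y_i), indices taken mod 3.
Σ = (10) + (15) + (-15) = 10
Area = |Σ|/2 = 5.
Net area = 509 − 5 = 504.

504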